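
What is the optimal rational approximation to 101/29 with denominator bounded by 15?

Expand x = 101/29 as a continued fraction with the Euclidean algorithm:
  101 = 3*29 + 14, so a_0 = 3.
  29 = 2*14 + 1, so a_1 = 2.
  14 = 14*1 + 0, so a_2 = 14.
so x = [3; 2, 14].
Convergents (p_i = a_i*p_{i-1} + p_{i-2}, q_i = a_i*q_{i-1} + q_{i-2} with p_{-2}=0, p_{-1}=1, q_{-2}=1, q_{-1}=0), until the denominator exceeds 15:
  i=0: a_0=3, p_0 = 3*1 + 0 = 3, q_0 = 3*0 + 1 = 1.
  i=1: a_1=2, p_1 = 2*3 + 1 = 7, q_1 = 2*1 + 0 = 2.
  i=2: a_2=14, p_2 = 14*7 + 3 = 101, q_2 = 14*2 + 1 = 29.
q_2 = 29 > 15, so the last convergent with denominator <= 15 is p_1/q_1 = 7/2.
The closest fraction with denominator <= 15 is either p_1/q_1 or the intermediate fraction (k*p_1 + p_0)/(k*q_1 + q_0) with the largest k >= 1 whose denominator stays <= 15; these approach x as k grows, and every other convergent or intermediate fraction in range is farther away.
Largest k: floor((15 - q_0)/q_1) = floor((15 - 1)/2) = 7.
That gives (7*7 + 3)/(7*2 + 1) = 52/15.
Compare the errors: |x - 7/2| = |101*2 - 7*29|/(29*2) = 1/58, and |x - 52/15| = |101*15 - 52*29|/(29*15) = 7/435.
Cross-multiplying, 7*58 = 406 < 435 = 1*435, so 7/435 is smaller: the intermediate fraction 52/15 is closer to x than 7/2.

52/15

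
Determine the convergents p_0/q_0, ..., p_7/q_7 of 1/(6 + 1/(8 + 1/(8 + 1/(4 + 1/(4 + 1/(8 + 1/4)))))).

0/1, 1/6, 8/49, 65/398, 268/1641, 1137/6962, 9364/57337, 38593/236310

Using the convergent recurrence p_i = a_i*p_{i-1} + p_{i-2}, q_i = a_i*q_{i-1} + q_{i-2} with p_{-2}=0, p_{-1}=1, q_{-2}=1, q_{-1}=0:
  i=0: a_0=0, p_0 = 0*1 + 0 = 0, q_0 = 0*0 + 1 = 1.
  i=1: a_1=6, p_1 = 6*0 + 1 = 1, q_1 = 6*1 + 0 = 6.
  i=2: a_2=8, p_2 = 8*1 + 0 = 8, q_2 = 8*6 + 1 = 49.
  i=3: a_3=8, p_3 = 8*8 + 1 = 65, q_3 = 8*49 + 6 = 398.
  i=4: a_4=4, p_4 = 4*65 + 8 = 268, q_4 = 4*398 + 49 = 1641.
  i=5: a_5=4, p_5 = 4*268 + 65 = 1137, q_5 = 4*1641 + 398 = 6962.
  i=6: a_6=8, p_6 = 8*1137 + 268 = 9364, q_6 = 8*6962 + 1641 = 57337.
  i=7: a_7=4, p_7 = 4*9364 + 1137 = 38593, q_7 = 4*57337 + 6962 = 236310.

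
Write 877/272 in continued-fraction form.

Run the Euclidean algorithm on 877 and 272; the successive quotients are the partial quotients a_0, a_1, ... (each step inverts the fractional part left over by the previous one):
  877 = 3*272 + 61, so a_0 = 3.
  272 = 4*61 + 28, so a_1 = 4.
  61 = 2*28 + 5, so a_2 = 2.
  28 = 5*5 + 3, so a_3 = 5.
  5 = 1*3 + 2, so a_4 = 1.
  3 = 1*2 + 1, so a_5 = 1.
  2 = 2*1 + 0, so a_6 = 2.
The remainder reaches 0 after 7 divisions, so the expansion has 7 partial quotients, read off in order.

[3; 4, 2, 5, 1, 1, 2]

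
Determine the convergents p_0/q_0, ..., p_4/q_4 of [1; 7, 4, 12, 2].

Using the convergent recurrence p_i = a_i*p_{i-1} + p_{i-2}, q_i = a_i*q_{i-1} + q_{i-2} with p_{-2}=0, p_{-1}=1, q_{-2}=1, q_{-1}=0:
  i=0: a_0=1, p_0 = 1*1 + 0 = 1, q_0 = 1*0 + 1 = 1.
  i=1: a_1=7, p_1 = 7*1 + 1 = 8, q_1 = 7*1 + 0 = 7.
  i=2: a_2=4, p_2 = 4*8 + 1 = 33, q_2 = 4*7 + 1 = 29.
  i=3: a_3=12, p_3 = 12*33 + 8 = 404, q_3 = 12*29 + 7 = 355.
  i=4: a_4=2, p_4 = 2*404 + 33 = 841, q_4 = 2*355 + 29 = 739.

1/1, 8/7, 33/29, 404/355, 841/739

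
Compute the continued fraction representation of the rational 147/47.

Run the Euclidean algorithm on 147 and 47; the successive quotients are the partial quotients a_0, a_1, ... (each step inverts the fractional part left over by the previous one):
  147 = 3*47 + 6, so a_0 = 3.
  47 = 7*6 + 5, so a_1 = 7.
  6 = 1*5 + 1, so a_2 = 1.
  5 = 5*1 + 0, so a_3 = 5.
The remainder reaches 0 after 4 divisions, so the expansion has 4 partial quotients, read off in order.

[3; 7, 1, 5]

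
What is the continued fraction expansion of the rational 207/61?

Run the Euclidean algorithm on 207 and 61; the successive quotients are the partial quotients a_0, a_1, ... (each step inverts the fractional part left over by the previous one):
  207 = 3*61 + 24, so a_0 = 3.
  61 = 2*24 + 13, so a_1 = 2.
  24 = 1*13 + 11, so a_2 = 1.
  13 = 1*11 + 2, so a_3 = 1.
  11 = 5*2 + 1, so a_4 = 5.
  2 = 2*1 + 0, so a_5 = 2.
The remainder reaches 0 after 6 divisions, so the expansion has 6 partial quotients, read off in order.

[3; 2, 1, 1, 5, 2]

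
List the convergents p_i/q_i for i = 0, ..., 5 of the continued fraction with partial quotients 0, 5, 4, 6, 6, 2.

Using the convergent recurrence p_i = a_i*p_{i-1} + p_{i-2}, q_i = a_i*q_{i-1} + q_{i-2} with p_{-2}=0, p_{-1}=1, q_{-2}=1, q_{-1}=0:
  i=0: a_0=0, p_0 = 0*1 + 0 = 0, q_0 = 0*0 + 1 = 1.
  i=1: a_1=5, p_1 = 5*0 + 1 = 1, q_1 = 5*1 + 0 = 5.
  i=2: a_2=4, p_2 = 4*1 + 0 = 4, q_2 = 4*5 + 1 = 21.
  i=3: a_3=6, p_3 = 6*4 + 1 = 25, q_3 = 6*21 + 5 = 131.
  i=4: a_4=6, p_4 = 6*25 + 4 = 154, q_4 = 6*131 + 21 = 807.
  i=5: a_5=2, p_5 = 2*154 + 25 = 333, q_5 = 2*807 + 131 = 1745.

0/1, 1/5, 4/21, 25/131, 154/807, 333/1745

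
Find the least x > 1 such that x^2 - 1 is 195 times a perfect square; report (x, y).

(x, y) = (14, 1)

First expand sqrt(195) as a continued fraction. With x_i = (sqrt(195) + m_i)/d_i and (m_0, d_0) = (0, 1): a_0 = floor(sqrt(195)) = 13, since 13^2 = 169 <= 195 < 196 = 14^2.
Iterate m_{i+1} = d_i*a_i - m_i, d_{i+1} = (195 - m_{i+1}^2)/d_i, a_{i+1} = floor((a_0 + m_{i+1})/d_{i+1}):
  m_1 = 1*13 - 0 = 13, d_1 = (195 - 13^2)/1 = 26/1 = 26, a_1 = floor((13 + 13)/26) = 1.
  m_2 = 26*1 - 13 = 13, d_2 = (195 - 13^2)/26 = 26/26 = 1, a_2 = floor((13 + 13)/1) = 26.
  m_3 = 1*26 - 13 = 13, d_3 = (195 - 13^2)/1 = 26/1 = 26: (m_3, d_3) = (m_1, d_1) = (13, 26), so from here the quotients repeat a_1, a_2; the period length is 2.
So sqrt(195) = [13; (1, 26)] with period length k = 2.
k is even, so the fundamental solution of x^2 - 195y^2 = 1 is (p_{k-1}, q_{k-1}) = (p_1, q_1); compute convergents through index 1.
Convergents (p_i = a_i*p_{i-1} + p_{i-2}, q_i = a_i*q_{i-1} + q_{i-2} with p_{-2}=0, p_{-1}=1, q_{-2}=1, q_{-1}=0):
  i=0: a_0=13, p_0 = 13*1 + 0 = 13, q_0 = 13*0 + 1 = 1.
  i=1: a_1=1, p_1 = 1*13 + 1 = 14, q_1 = 1*1 + 0 = 1.
Check: 14^2 - 195*1^2 = 196 - 195 = 1, so (x, y) = (14, 1) solves the equation, and by the theorem it is the least positive solution.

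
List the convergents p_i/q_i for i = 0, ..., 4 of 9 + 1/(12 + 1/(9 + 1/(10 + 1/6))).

9/1, 109/12, 990/109, 10009/1102, 61044/6721

Using the convergent recurrence p_i = a_i*p_{i-1} + p_{i-2}, q_i = a_i*q_{i-1} + q_{i-2} with p_{-2}=0, p_{-1}=1, q_{-2}=1, q_{-1}=0:
  i=0: a_0=9, p_0 = 9*1 + 0 = 9, q_0 = 9*0 + 1 = 1.
  i=1: a_1=12, p_1 = 12*9 + 1 = 109, q_1 = 12*1 + 0 = 12.
  i=2: a_2=9, p_2 = 9*109 + 9 = 990, q_2 = 9*12 + 1 = 109.
  i=3: a_3=10, p_3 = 10*990 + 109 = 10009, q_3 = 10*109 + 12 = 1102.
  i=4: a_4=6, p_4 = 6*10009 + 990 = 61044, q_4 = 6*1102 + 109 = 6721.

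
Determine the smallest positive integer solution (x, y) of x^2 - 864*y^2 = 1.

(x, y) = (470449, 16005)

First expand sqrt(864) as a continued fraction. With x_i = (sqrt(864) + m_i)/d_i and (m_0, d_0) = (0, 1): a_0 = floor(sqrt(864)) = 29, since 29^2 = 841 <= 864 < 900 = 30^2.
Iterate m_{i+1} = d_i*a_i - m_i, d_{i+1} = (864 - m_{i+1}^2)/d_i, a_{i+1} = floor((a_0 + m_{i+1})/d_{i+1}):
  m_1 = 1*29 - 0 = 29, d_1 = (864 - 29^2)/1 = 23/1 = 23, a_1 = floor((29 + 29)/23) = 2.
  m_2 = 23*2 - 29 = 17, d_2 = (864 - 17^2)/23 = 575/23 = 25, a_2 = floor((29 + 17)/25) = 1.
  m_3 = 25*1 - 17 = 8, d_3 = (864 - 8^2)/25 = 800/25 = 32, a_3 = floor((29 + 8)/32) = 1.
  m_4 = 32*1 - 8 = 24, d_4 = (864 - 24^2)/32 = 288/32 = 9, a_4 = floor((29 + 24)/9) = 5.
  m_5 = 9*5 - 24 = 21, d_5 = (864 - 21^2)/9 = 423/9 = 47, a_5 = floor((29 + 21)/47) = 1.
  m_6 = 47*1 - 21 = 26, d_6 = (864 - 26^2)/47 = 188/47 = 4, a_6 = floor((29 + 26)/4) = 13.
  m_7 = 4*13 - 26 = 26, d_7 = (864 - 26^2)/4 = 188/4 = 47, a_7 = floor((29 + 26)/47) = 1.
  m_8 = 47*1 - 26 = 21, d_8 = (864 - 21^2)/47 = 423/47 = 9, a_8 = floor((29 + 21)/9) = 5.
  m_9 = 9*5 - 21 = 24, d_9 = (864 - 24^2)/9 = 288/9 = 32, a_9 = floor((29 + 24)/32) = 1.
  m_10 = 32*1 - 24 = 8, d_10 = (864 - 8^2)/32 = 800/32 = 25, a_10 = floor((29 + 8)/25) = 1.
  m_11 = 25*1 - 8 = 17, d_11 = (864 - 17^2)/25 = 575/25 = 23, a_11 = floor((29 + 17)/23) = 2.
  m_12 = 23*2 - 17 = 29, d_12 = (864 - 29^2)/23 = 23/23 = 1, a_12 = floor((29 + 29)/1) = 58.
  m_13 = 1*58 - 29 = 29, d_13 = (864 - 29^2)/1 = 23/1 = 23: (m_13, d_13) = (m_1, d_1) = (29, 23), so from here the quotients repeat a_1, ..., a_12; the period length is 12.
So sqrt(864) = [29; (2, 1, 1, 5, 1, 13, 1, 5, 1, 1, 2, 58)] with period length k = 12.
k is even, so the fundamental solution of x^2 - 864y^2 = 1 is (p_{k-1}, q_{k-1}) = (p_11, q_11); compute convergents through index 11.
Convergents (p_i = a_i*p_{i-1} + p_{i-2}, q_i = a_i*q_{i-1} + q_{i-2} with p_{-2}=0, p_{-1}=1, q_{-2}=1, q_{-1}=0):
  i=0: a_0=29, p_0 = 29*1 + 0 = 29, q_0 = 29*0 + 1 = 1.
  i=1: a_1=2, p_1 = 2*29 + 1 = 59, q_1 = 2*1 + 0 = 2.
  i=2: a_2=1, p_2 = 1*59 + 29 = 88, q_2 = 1*2 + 1 = 3.
  i=3: a_3=1, p_3 = 1*88 + 59 = 147, q_3 = 1*3 + 2 = 5.
  i=4: a_4=5, p_4 = 5*147 + 88 = 823, q_4 = 5*5 + 3 = 28.
  i=5: a_5=1, p_5 = 1*823 + 147 = 970, q_5 = 1*28 + 5 = 33.
  i=6: a_6=13, p_6 = 13*970 + 823 = 13433, q_6 = 13*33 + 28 = 457.
  i=7: a_7=1, p_7 = 1*13433 + 970 = 14403, q_7 = 1*457 + 33 = 490.
  i=8: a_8=5, p_8 = 5*14403 + 13433 = 85448, q_8 = 5*490 + 457 = 2907.
  i=9: a_9=1, p_9 = 1*85448 + 14403 = 99851, q_9 = 1*2907 + 490 = 3397.
  i=10: a_10=1, p_10 = 1*99851 + 85448 = 185299, q_10 = 1*3397 + 2907 = 6304.
  i=11: a_11=2, p_11 = 2*185299 + 99851 = 470449, q_11 = 2*6304 + 3397 = 16005.
Check: 470449^2 - 864*16005^2 = 221322261601 - 221322261600 = 1, so (x, y) = (470449, 16005) solves the equation, and by the theorem it is the least positive solution.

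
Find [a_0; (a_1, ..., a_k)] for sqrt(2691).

Write x_i = (sqrt(2691) + m_i)/d_i with (m_0, d_0) = (0, 1). a_0 = floor(sqrt(2691)) = 51, since 51^2 = 2601 <= 2691 < 2704 = 52^2.
Iterate m_{i+1} = d_i*a_i - m_i, d_{i+1} = (2691 - m_{i+1}^2)/d_i, a_{i+1} = floor((a_0 + m_{i+1})/d_{i+1}):
  m_1 = 1*51 - 0 = 51, d_1 = (2691 - 51^2)/1 = 90/1 = 90, a_1 = floor((51 + 51)/90) = 1.
  m_2 = 90*1 - 51 = 39, d_2 = (2691 - 39^2)/90 = 1170/90 = 13, a_2 = floor((51 + 39)/13) = 6.
  m_3 = 13*6 - 39 = 39, d_3 = (2691 - 39^2)/13 = 1170/13 = 90, a_3 = floor((51 + 39)/90) = 1.
  m_4 = 90*1 - 39 = 51, d_4 = (2691 - 51^2)/90 = 90/90 = 1, a_4 = floor((51 + 51)/1) = 102.
  m_5 = 1*102 - 51 = 51, d_5 = (2691 - 51^2)/1 = 90/1 = 90: (m_5, d_5) = (m_1, d_1) = (51, 90), so from here the quotients repeat a_1, ..., a_4; the period length is 4.
Hence the expansion of sqrt(2691) is a_0 = 51 followed by the repeating block 1, 6, 1, 102 (period 4).

[51; (1, 6, 1, 102)]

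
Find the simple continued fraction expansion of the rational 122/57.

[2; 7, 8]

Run the Euclidean algorithm on 122 and 57; the successive quotients are the partial quotients a_0, a_1, ... (each step inverts the fractional part left over by the previous one):
  122 = 2*57 + 8, so a_0 = 2.
  57 = 7*8 + 1, so a_1 = 7.
  8 = 8*1 + 0, so a_2 = 8.
The remainder reaches 0 after 3 divisions, so the expansion has 3 partial quotients, read off in order.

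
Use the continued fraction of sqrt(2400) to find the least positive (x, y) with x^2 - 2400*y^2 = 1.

(x, y) = (49, 1)

First expand sqrt(2400) as a continued fraction. With x_i = (sqrt(2400) + m_i)/d_i and (m_0, d_0) = (0, 1): a_0 = floor(sqrt(2400)) = 48, since 48^2 = 2304 <= 2400 < 2401 = 49^2.
Iterate m_{i+1} = d_i*a_i - m_i, d_{i+1} = (2400 - m_{i+1}^2)/d_i, a_{i+1} = floor((a_0 + m_{i+1})/d_{i+1}):
  m_1 = 1*48 - 0 = 48, d_1 = (2400 - 48^2)/1 = 96/1 = 96, a_1 = floor((48 + 48)/96) = 1.
  m_2 = 96*1 - 48 = 48, d_2 = (2400 - 48^2)/96 = 96/96 = 1, a_2 = floor((48 + 48)/1) = 96.
  m_3 = 1*96 - 48 = 48, d_3 = (2400 - 48^2)/1 = 96/1 = 96: (m_3, d_3) = (m_1, d_1) = (48, 96), so from here the quotients repeat a_1, a_2; the period length is 2.
So sqrt(2400) = [48; (1, 96)] with period length k = 2.
k is even, so the fundamental solution of x^2 - 2400y^2 = 1 is (p_{k-1}, q_{k-1}) = (p_1, q_1); compute convergents through index 1.
Convergents (p_i = a_i*p_{i-1} + p_{i-2}, q_i = a_i*q_{i-1} + q_{i-2} with p_{-2}=0, p_{-1}=1, q_{-2}=1, q_{-1}=0):
  i=0: a_0=48, p_0 = 48*1 + 0 = 48, q_0 = 48*0 + 1 = 1.
  i=1: a_1=1, p_1 = 1*48 + 1 = 49, q_1 = 1*1 + 0 = 1.
Check: 49^2 - 2400*1^2 = 2401 - 2400 = 1, so (x, y) = (49, 1) solves the equation, and by the theorem it is the least positive solution.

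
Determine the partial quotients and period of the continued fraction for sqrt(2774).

[52; (1, 2, 52, 2, 1, 104)]

Write x_i = (sqrt(2774) + m_i)/d_i with (m_0, d_0) = (0, 1). a_0 = floor(sqrt(2774)) = 52, since 52^2 = 2704 <= 2774 < 2809 = 53^2.
Iterate m_{i+1} = d_i*a_i - m_i, d_{i+1} = (2774 - m_{i+1}^2)/d_i, a_{i+1} = floor((a_0 + m_{i+1})/d_{i+1}):
  m_1 = 1*52 - 0 = 52, d_1 = (2774 - 52^2)/1 = 70/1 = 70, a_1 = floor((52 + 52)/70) = 1.
  m_2 = 70*1 - 52 = 18, d_2 = (2774 - 18^2)/70 = 2450/70 = 35, a_2 = floor((52 + 18)/35) = 2.
  m_3 = 35*2 - 18 = 52, d_3 = (2774 - 52^2)/35 = 70/35 = 2, a_3 = floor((52 + 52)/2) = 52.
  m_4 = 2*52 - 52 = 52, d_4 = (2774 - 52^2)/2 = 70/2 = 35, a_4 = floor((52 + 52)/35) = 2.
  m_5 = 35*2 - 52 = 18, d_5 = (2774 - 18^2)/35 = 2450/35 = 70, a_5 = floor((52 + 18)/70) = 1.
  m_6 = 70*1 - 18 = 52, d_6 = (2774 - 52^2)/70 = 70/70 = 1, a_6 = floor((52 + 52)/1) = 104.
  m_7 = 1*104 - 52 = 52, d_7 = (2774 - 52^2)/1 = 70/1 = 70: (m_7, d_7) = (m_1, d_1) = (52, 70), so from here the quotients repeat a_1, ..., a_6; the period length is 6.
Hence the expansion of sqrt(2774) is a_0 = 52 followed by the repeating block 1, 2, 52, 2, 1, 104 (period 6).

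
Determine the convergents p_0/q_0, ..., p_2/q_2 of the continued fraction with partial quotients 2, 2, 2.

2/1, 5/2, 12/5

Using the convergent recurrence p_i = a_i*p_{i-1} + p_{i-2}, q_i = a_i*q_{i-1} + q_{i-2} with p_{-2}=0, p_{-1}=1, q_{-2}=1, q_{-1}=0:
  i=0: a_0=2, p_0 = 2*1 + 0 = 2, q_0 = 2*0 + 1 = 1.
  i=1: a_1=2, p_1 = 2*2 + 1 = 5, q_1 = 2*1 + 0 = 2.
  i=2: a_2=2, p_2 = 2*5 + 2 = 12, q_2 = 2*2 + 1 = 5.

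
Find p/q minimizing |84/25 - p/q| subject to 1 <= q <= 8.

27/8

Expand x = 84/25 as a continued fraction with the Euclidean algorithm:
  84 = 3*25 + 9, so a_0 = 3.
  25 = 2*9 + 7, so a_1 = 2.
  9 = 1*7 + 2, so a_2 = 1.
  7 = 3*2 + 1, so a_3 = 3.
  2 = 2*1 + 0, so a_4 = 2.
so x = [3; 2, 1, 3, 2].
Convergents (p_i = a_i*p_{i-1} + p_{i-2}, q_i = a_i*q_{i-1} + q_{i-2} with p_{-2}=0, p_{-1}=1, q_{-2}=1, q_{-1}=0), until the denominator exceeds 8:
  i=0: a_0=3, p_0 = 3*1 + 0 = 3, q_0 = 3*0 + 1 = 1.
  i=1: a_1=2, p_1 = 2*3 + 1 = 7, q_1 = 2*1 + 0 = 2.
  i=2: a_2=1, p_2 = 1*7 + 3 = 10, q_2 = 1*2 + 1 = 3.
  i=3: a_3=3, p_3 = 3*10 + 7 = 37, q_3 = 3*3 + 2 = 11.
q_3 = 11 > 8, so the last convergent with denominator <= 8 is p_2/q_2 = 10/3.
The closest fraction with denominator <= 8 is either p_2/q_2 or the intermediate fraction (k*p_2 + p_1)/(k*q_2 + q_1) with the largest k >= 1 whose denominator stays <= 8; these approach x as k grows, and every other convergent or intermediate fraction in range is farther away.
Largest k: floor((8 - q_1)/q_2) = floor((8 - 2)/3) = 2.
That gives (2*10 + 7)/(2*3 + 2) = 27/8.
Compare the errors: |x - 10/3| = |84*3 - 10*25|/(25*3) = 2/75, and |x - 27/8| = |84*8 - 27*25|/(25*8) = 3/200.
Cross-multiplying, 3*75 = 225 < 400 = 2*200, so 3/200 is smaller: the intermediate fraction 27/8 is closer to x than 10/3.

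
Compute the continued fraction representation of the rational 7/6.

[1; 6]

Run the Euclidean algorithm on 7 and 6; the successive quotients are the partial quotients a_0, a_1, ... (each step inverts the fractional part left over by the previous one):
  7 = 1*6 + 1, so a_0 = 1.
  6 = 6*1 + 0, so a_1 = 6.
The remainder reaches 0 after 2 divisions, so the expansion has 2 partial quotients, read off in order.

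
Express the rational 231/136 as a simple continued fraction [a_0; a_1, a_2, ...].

[1; 1, 2, 3, 6, 2]

Run the Euclidean algorithm on 231 and 136; the successive quotients are the partial quotients a_0, a_1, ... (each step inverts the fractional part left over by the previous one):
  231 = 1*136 + 95, so a_0 = 1.
  136 = 1*95 + 41, so a_1 = 1.
  95 = 2*41 + 13, so a_2 = 2.
  41 = 3*13 + 2, so a_3 = 3.
  13 = 6*2 + 1, so a_4 = 6.
  2 = 2*1 + 0, so a_5 = 2.
The remainder reaches 0 after 6 divisions, so the expansion has 6 partial quotients, read off in order.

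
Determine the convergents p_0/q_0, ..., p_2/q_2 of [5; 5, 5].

5/1, 26/5, 135/26

Using the convergent recurrence p_i = a_i*p_{i-1} + p_{i-2}, q_i = a_i*q_{i-1} + q_{i-2} with p_{-2}=0, p_{-1}=1, q_{-2}=1, q_{-1}=0:
  i=0: a_0=5, p_0 = 5*1 + 0 = 5, q_0 = 5*0 + 1 = 1.
  i=1: a_1=5, p_1 = 5*5 + 1 = 26, q_1 = 5*1 + 0 = 5.
  i=2: a_2=5, p_2 = 5*26 + 5 = 135, q_2 = 5*5 + 1 = 26.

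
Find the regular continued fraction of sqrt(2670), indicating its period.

[51; (1, 2, 20, 2, 1, 102)]

Write x_i = (sqrt(2670) + m_i)/d_i with (m_0, d_0) = (0, 1). a_0 = floor(sqrt(2670)) = 51, since 51^2 = 2601 <= 2670 < 2704 = 52^2.
Iterate m_{i+1} = d_i*a_i - m_i, d_{i+1} = (2670 - m_{i+1}^2)/d_i, a_{i+1} = floor((a_0 + m_{i+1})/d_{i+1}):
  m_1 = 1*51 - 0 = 51, d_1 = (2670 - 51^2)/1 = 69/1 = 69, a_1 = floor((51 + 51)/69) = 1.
  m_2 = 69*1 - 51 = 18, d_2 = (2670 - 18^2)/69 = 2346/69 = 34, a_2 = floor((51 + 18)/34) = 2.
  m_3 = 34*2 - 18 = 50, d_3 = (2670 - 50^2)/34 = 170/34 = 5, a_3 = floor((51 + 50)/5) = 20.
  m_4 = 5*20 - 50 = 50, d_4 = (2670 - 50^2)/5 = 170/5 = 34, a_4 = floor((51 + 50)/34) = 2.
  m_5 = 34*2 - 50 = 18, d_5 = (2670 - 18^2)/34 = 2346/34 = 69, a_5 = floor((51 + 18)/69) = 1.
  m_6 = 69*1 - 18 = 51, d_6 = (2670 - 51^2)/69 = 69/69 = 1, a_6 = floor((51 + 51)/1) = 102.
  m_7 = 1*102 - 51 = 51, d_7 = (2670 - 51^2)/1 = 69/1 = 69: (m_7, d_7) = (m_1, d_1) = (51, 69), so from here the quotients repeat a_1, ..., a_6; the period length is 6.
Hence the expansion of sqrt(2670) is a_0 = 51 followed by the repeating block 1, 2, 20, 2, 1, 102 (period 6).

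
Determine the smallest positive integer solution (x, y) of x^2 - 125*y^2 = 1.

First expand sqrt(125) as a continued fraction. With x_i = (sqrt(125) + m_i)/d_i and (m_0, d_0) = (0, 1): a_0 = floor(sqrt(125)) = 11, since 11^2 = 121 <= 125 < 144 = 12^2.
Iterate m_{i+1} = d_i*a_i - m_i, d_{i+1} = (125 - m_{i+1}^2)/d_i, a_{i+1} = floor((a_0 + m_{i+1})/d_{i+1}):
  m_1 = 1*11 - 0 = 11, d_1 = (125 - 11^2)/1 = 4/1 = 4, a_1 = floor((11 + 11)/4) = 5.
  m_2 = 4*5 - 11 = 9, d_2 = (125 - 9^2)/4 = 44/4 = 11, a_2 = floor((11 + 9)/11) = 1.
  m_3 = 11*1 - 9 = 2, d_3 = (125 - 2^2)/11 = 121/11 = 11, a_3 = floor((11 + 2)/11) = 1.
  m_4 = 11*1 - 2 = 9, d_4 = (125 - 9^2)/11 = 44/11 = 4, a_4 = floor((11 + 9)/4) = 5.
  m_5 = 4*5 - 9 = 11, d_5 = (125 - 11^2)/4 = 4/4 = 1, a_5 = floor((11 + 11)/1) = 22.
  m_6 = 1*22 - 11 = 11, d_6 = (125 - 11^2)/1 = 4/1 = 4: (m_6, d_6) = (m_1, d_1) = (11, 4), so from here the quotients repeat a_1, ..., a_5; the period length is 5.
So sqrt(125) = [11; (5, 1, 1, 5, 22)] with period length k = 5.
k is odd, so (p_{k-1}, q_{k-1}) only solves x^2 - 125y^2 = -1 and the fundamental solution of x^2 - 125y^2 = 1 is (p_{2k-1}, q_{2k-1}) = (p_9, q_9); compute convergents through index 9, running through the period twice.
Convergents (p_i = a_i*p_{i-1} + p_{i-2}, q_i = a_i*q_{i-1} + q_{i-2} with p_{-2}=0, p_{-1}=1, q_{-2}=1, q_{-1}=0):
  i=0: a_0=11, p_0 = 11*1 + 0 = 11, q_0 = 11*0 + 1 = 1.
  i=1: a_1=5, p_1 = 5*11 + 1 = 56, q_1 = 5*1 + 0 = 5.
  i=2: a_2=1, p_2 = 1*56 + 11 = 67, q_2 = 1*5 + 1 = 6.
  i=3: a_3=1, p_3 = 1*67 + 56 = 123, q_3 = 1*6 + 5 = 11.
  i=4: a_4=5, p_4 = 5*123 + 67 = 682, q_4 = 5*11 + 6 = 61.
  i=5: a_5=22, p_5 = 22*682 + 123 = 15127, q_5 = 22*61 + 11 = 1353.
  i=6: a_6=5, p_6 = 5*15127 + 682 = 76317, q_6 = 5*1353 + 61 = 6826.
  i=7: a_7=1, p_7 = 1*76317 + 15127 = 91444, q_7 = 1*6826 + 1353 = 8179.
  i=8: a_8=1, p_8 = 1*91444 + 76317 = 167761, q_8 = 1*8179 + 6826 = 15005.
  i=9: a_9=5, p_9 = 5*167761 + 91444 = 930249, q_9 = 5*15005 + 8179 = 83204.
Indeed p_4^2 - 125*q_4^2 = 465124 - 465125 = -1, not +1.
Check: 930249^2 - 125*83204^2 = 865363202001 - 865363202000 = 1, so (x, y) = (930249, 83204) solves the equation, and by the theorem it is the least positive solution.

(x, y) = (930249, 83204)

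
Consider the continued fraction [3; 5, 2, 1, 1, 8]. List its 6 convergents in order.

Using the convergent recurrence p_i = a_i*p_{i-1} + p_{i-2}, q_i = a_i*q_{i-1} + q_{i-2} with p_{-2}=0, p_{-1}=1, q_{-2}=1, q_{-1}=0:
  i=0: a_0=3, p_0 = 3*1 + 0 = 3, q_0 = 3*0 + 1 = 1.
  i=1: a_1=5, p_1 = 5*3 + 1 = 16, q_1 = 5*1 + 0 = 5.
  i=2: a_2=2, p_2 = 2*16 + 3 = 35, q_2 = 2*5 + 1 = 11.
  i=3: a_3=1, p_3 = 1*35 + 16 = 51, q_3 = 1*11 + 5 = 16.
  i=4: a_4=1, p_4 = 1*51 + 35 = 86, q_4 = 1*16 + 11 = 27.
  i=5: a_5=8, p_5 = 8*86 + 51 = 739, q_5 = 8*27 + 16 = 232.

3/1, 16/5, 35/11, 51/16, 86/27, 739/232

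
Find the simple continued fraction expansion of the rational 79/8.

Run the Euclidean algorithm on 79 and 8; the successive quotients are the partial quotients a_0, a_1, ... (each step inverts the fractional part left over by the previous one):
  79 = 9*8 + 7, so a_0 = 9.
  8 = 1*7 + 1, so a_1 = 1.
  7 = 7*1 + 0, so a_2 = 7.
The remainder reaches 0 after 3 divisions, so the expansion has 3 partial quotients, read off in order.

[9; 1, 7]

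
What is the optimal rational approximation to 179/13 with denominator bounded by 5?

Expand x = 179/13 as a continued fraction with the Euclidean algorithm:
  179 = 13*13 + 10, so a_0 = 13.
  13 = 1*10 + 3, so a_1 = 1.
  10 = 3*3 + 1, so a_2 = 3.
  3 = 3*1 + 0, so a_3 = 3.
so x = [13; 1, 3, 3].
Convergents (p_i = a_i*p_{i-1} + p_{i-2}, q_i = a_i*q_{i-1} + q_{i-2} with p_{-2}=0, p_{-1}=1, q_{-2}=1, q_{-1}=0), until the denominator exceeds 5:
  i=0: a_0=13, p_0 = 13*1 + 0 = 13, q_0 = 13*0 + 1 = 1.
  i=1: a_1=1, p_1 = 1*13 + 1 = 14, q_1 = 1*1 + 0 = 1.
  i=2: a_2=3, p_2 = 3*14 + 13 = 55, q_2 = 3*1 + 1 = 4.
  i=3: a_3=3, p_3 = 3*55 + 14 = 179, q_3 = 3*4 + 1 = 13.
q_3 = 13 > 5, so the last convergent with denominator <= 5 is p_2/q_2 = 55/4.
The closest fraction with denominator <= 5 is either p_2/q_2 or the intermediate fraction (k*p_2 + p_1)/(k*q_2 + q_1) with the largest k >= 1 whose denominator stays <= 5; these approach x as k grows, and every other convergent or intermediate fraction in range is farther away.
Largest k: floor((5 - q_1)/q_2) = floor((5 - 1)/4) = 1.
That gives (1*55 + 14)/(1*4 + 1) = 69/5.
Compare the errors: |x - 55/4| = |179*4 - 55*13|/(13*4) = 1/52, and |x - 69/5| = |179*5 - 69*13|/(13*5) = 2/65.
Cross-multiplying, 1*65 = 65 < 104 = 2*52, so 1/52 is smaller: the convergent 55/4 is closer to x than 69/5.

55/4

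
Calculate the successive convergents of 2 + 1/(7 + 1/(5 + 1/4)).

2/1, 15/7, 77/36, 323/151

Using the convergent recurrence p_i = a_i*p_{i-1} + p_{i-2}, q_i = a_i*q_{i-1} + q_{i-2} with p_{-2}=0, p_{-1}=1, q_{-2}=1, q_{-1}=0:
  i=0: a_0=2, p_0 = 2*1 + 0 = 2, q_0 = 2*0 + 1 = 1.
  i=1: a_1=7, p_1 = 7*2 + 1 = 15, q_1 = 7*1 + 0 = 7.
  i=2: a_2=5, p_2 = 5*15 + 2 = 77, q_2 = 5*7 + 1 = 36.
  i=3: a_3=4, p_3 = 4*77 + 15 = 323, q_3 = 4*36 + 7 = 151.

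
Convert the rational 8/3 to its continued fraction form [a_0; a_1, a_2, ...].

[2; 1, 2]

Run the Euclidean algorithm on 8 and 3; the successive quotients are the partial quotients a_0, a_1, ... (each step inverts the fractional part left over by the previous one):
  8 = 2*3 + 2, so a_0 = 2.
  3 = 1*2 + 1, so a_1 = 1.
  2 = 2*1 + 0, so a_2 = 2.
The remainder reaches 0 after 3 divisions, so the expansion has 3 partial quotients, read off in order.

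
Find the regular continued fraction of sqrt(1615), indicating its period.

[40; (5, 2, 1, 8, 4, 8, 1, 2, 5, 80)]

Write x_i = (sqrt(1615) + m_i)/d_i with (m_0, d_0) = (0, 1). a_0 = floor(sqrt(1615)) = 40, since 40^2 = 1600 <= 1615 < 1681 = 41^2.
Iterate m_{i+1} = d_i*a_i - m_i, d_{i+1} = (1615 - m_{i+1}^2)/d_i, a_{i+1} = floor((a_0 + m_{i+1})/d_{i+1}):
  m_1 = 1*40 - 0 = 40, d_1 = (1615 - 40^2)/1 = 15/1 = 15, a_1 = floor((40 + 40)/15) = 5.
  m_2 = 15*5 - 40 = 35, d_2 = (1615 - 35^2)/15 = 390/15 = 26, a_2 = floor((40 + 35)/26) = 2.
  m_3 = 26*2 - 35 = 17, d_3 = (1615 - 17^2)/26 = 1326/26 = 51, a_3 = floor((40 + 17)/51) = 1.
  m_4 = 51*1 - 17 = 34, d_4 = (1615 - 34^2)/51 = 459/51 = 9, a_4 = floor((40 + 34)/9) = 8.
  m_5 = 9*8 - 34 = 38, d_5 = (1615 - 38^2)/9 = 171/9 = 19, a_5 = floor((40 + 38)/19) = 4.
  m_6 = 19*4 - 38 = 38, d_6 = (1615 - 38^2)/19 = 171/19 = 9, a_6 = floor((40 + 38)/9) = 8.
  m_7 = 9*8 - 38 = 34, d_7 = (1615 - 34^2)/9 = 459/9 = 51, a_7 = floor((40 + 34)/51) = 1.
  m_8 = 51*1 - 34 = 17, d_8 = (1615 - 17^2)/51 = 1326/51 = 26, a_8 = floor((40 + 17)/26) = 2.
  m_9 = 26*2 - 17 = 35, d_9 = (1615 - 35^2)/26 = 390/26 = 15, a_9 = floor((40 + 35)/15) = 5.
  m_10 = 15*5 - 35 = 40, d_10 = (1615 - 40^2)/15 = 15/15 = 1, a_10 = floor((40 + 40)/1) = 80.
  m_11 = 1*80 - 40 = 40, d_11 = (1615 - 40^2)/1 = 15/1 = 15: (m_11, d_11) = (m_1, d_1) = (40, 15), so from here the quotients repeat a_1, ..., a_10; the period length is 10.
Hence the expansion of sqrt(1615) is a_0 = 40 followed by the repeating block 5, 2, 1, 8, 4, 8, 1, 2, 5, 80 (period 10).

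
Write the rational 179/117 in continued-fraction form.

[1; 1, 1, 7, 1, 6]

Run the Euclidean algorithm on 179 and 117; the successive quotients are the partial quotients a_0, a_1, ... (each step inverts the fractional part left over by the previous one):
  179 = 1*117 + 62, so a_0 = 1.
  117 = 1*62 + 55, so a_1 = 1.
  62 = 1*55 + 7, so a_2 = 1.
  55 = 7*7 + 6, so a_3 = 7.
  7 = 1*6 + 1, so a_4 = 1.
  6 = 6*1 + 0, so a_5 = 6.
The remainder reaches 0 after 6 divisions, so the expansion has 6 partial quotients, read off in order.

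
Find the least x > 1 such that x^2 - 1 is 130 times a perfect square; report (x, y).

(x, y) = (6499, 570)

First expand sqrt(130) as a continued fraction. With x_i = (sqrt(130) + m_i)/d_i and (m_0, d_0) = (0, 1): a_0 = floor(sqrt(130)) = 11, since 11^2 = 121 <= 130 < 144 = 12^2.
Iterate m_{i+1} = d_i*a_i - m_i, d_{i+1} = (130 - m_{i+1}^2)/d_i, a_{i+1} = floor((a_0 + m_{i+1})/d_{i+1}):
  m_1 = 1*11 - 0 = 11, d_1 = (130 - 11^2)/1 = 9/1 = 9, a_1 = floor((11 + 11)/9) = 2.
  m_2 = 9*2 - 11 = 7, d_2 = (130 - 7^2)/9 = 81/9 = 9, a_2 = floor((11 + 7)/9) = 2.
  m_3 = 9*2 - 7 = 11, d_3 = (130 - 11^2)/9 = 9/9 = 1, a_3 = floor((11 + 11)/1) = 22.
  m_4 = 1*22 - 11 = 11, d_4 = (130 - 11^2)/1 = 9/1 = 9: (m_4, d_4) = (m_1, d_1) = (11, 9), so from here the quotients repeat a_1, ..., a_3; the period length is 3.
So sqrt(130) = [11; (2, 2, 22)] with period length k = 3.
k is odd, so (p_{k-1}, q_{k-1}) only solves x^2 - 130y^2 = -1 and the fundamental solution of x^2 - 130y^2 = 1 is (p_{2k-1}, q_{2k-1}) = (p_5, q_5); compute convergents through index 5, running through the period twice.
Convergents (p_i = a_i*p_{i-1} + p_{i-2}, q_i = a_i*q_{i-1} + q_{i-2} with p_{-2}=0, p_{-1}=1, q_{-2}=1, q_{-1}=0):
  i=0: a_0=11, p_0 = 11*1 + 0 = 11, q_0 = 11*0 + 1 = 1.
  i=1: a_1=2, p_1 = 2*11 + 1 = 23, q_1 = 2*1 + 0 = 2.
  i=2: a_2=2, p_2 = 2*23 + 11 = 57, q_2 = 2*2 + 1 = 5.
  i=3: a_3=22, p_3 = 22*57 + 23 = 1277, q_3 = 22*5 + 2 = 112.
  i=4: a_4=2, p_4 = 2*1277 + 57 = 2611, q_4 = 2*112 + 5 = 229.
  i=5: a_5=2, p_5 = 2*2611 + 1277 = 6499, q_5 = 2*229 + 112 = 570.
Indeed p_2^2 - 130*q_2^2 = 3249 - 3250 = -1, not +1.
Check: 6499^2 - 130*570^2 = 42237001 - 42237000 = 1, so (x, y) = (6499, 570) solves the equation, and by the theorem it is the least positive solution.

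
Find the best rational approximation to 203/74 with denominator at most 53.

107/39

Expand x = 203/74 as a continued fraction with the Euclidean algorithm:
  203 = 2*74 + 55, so a_0 = 2.
  74 = 1*55 + 19, so a_1 = 1.
  55 = 2*19 + 17, so a_2 = 2.
  19 = 1*17 + 2, so a_3 = 1.
  17 = 8*2 + 1, so a_4 = 8.
  2 = 2*1 + 0, so a_5 = 2.
so x = [2; 1, 2, 1, 8, 2].
Convergents (p_i = a_i*p_{i-1} + p_{i-2}, q_i = a_i*q_{i-1} + q_{i-2} with p_{-2}=0, p_{-1}=1, q_{-2}=1, q_{-1}=0), until the denominator exceeds 53:
  i=0: a_0=2, p_0 = 2*1 + 0 = 2, q_0 = 2*0 + 1 = 1.
  i=1: a_1=1, p_1 = 1*2 + 1 = 3, q_1 = 1*1 + 0 = 1.
  i=2: a_2=2, p_2 = 2*3 + 2 = 8, q_2 = 2*1 + 1 = 3.
  i=3: a_3=1, p_3 = 1*8 + 3 = 11, q_3 = 1*3 + 1 = 4.
  i=4: a_4=8, p_4 = 8*11 + 8 = 96, q_4 = 8*4 + 3 = 35.
  i=5: a_5=2, p_5 = 2*96 + 11 = 203, q_5 = 2*35 + 4 = 74.
q_5 = 74 > 53, so the last convergent with denominator <= 53 is p_4/q_4 = 96/35.
The closest fraction with denominator <= 53 is either p_4/q_4 or the intermediate fraction (k*p_4 + p_3)/(k*q_4 + q_3) with the largest k >= 1 whose denominator stays <= 53; these approach x as k grows, and every other convergent or intermediate fraction in range is farther away.
Largest k: floor((53 - q_3)/q_4) = floor((53 - 4)/35) = 1.
That gives (1*96 + 11)/(1*35 + 4) = 107/39.
Compare the errors: |x - 96/35| = |203*35 - 96*74|/(74*35) = 1/2590, and |x - 107/39| = |203*39 - 107*74|/(74*39) = 1/2886.
Cross-multiplying, 1*2590 = 2590 < 2886 = 1*2886, so 1/2886 is smaller: the intermediate fraction 107/39 is closer to x than 96/35.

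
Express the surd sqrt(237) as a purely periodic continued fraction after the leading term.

Write x_i = (sqrt(237) + m_i)/d_i with (m_0, d_0) = (0, 1). a_0 = floor(sqrt(237)) = 15, since 15^2 = 225 <= 237 < 256 = 16^2.
Iterate m_{i+1} = d_i*a_i - m_i, d_{i+1} = (237 - m_{i+1}^2)/d_i, a_{i+1} = floor((a_0 + m_{i+1})/d_{i+1}):
  m_1 = 1*15 - 0 = 15, d_1 = (237 - 15^2)/1 = 12/1 = 12, a_1 = floor((15 + 15)/12) = 2.
  m_2 = 12*2 - 15 = 9, d_2 = (237 - 9^2)/12 = 156/12 = 13, a_2 = floor((15 + 9)/13) = 1.
  m_3 = 13*1 - 9 = 4, d_3 = (237 - 4^2)/13 = 221/13 = 17, a_3 = floor((15 + 4)/17) = 1.
  m_4 = 17*1 - 4 = 13, d_4 = (237 - 13^2)/17 = 68/17 = 4, a_4 = floor((15 + 13)/4) = 7.
  m_5 = 4*7 - 13 = 15, d_5 = (237 - 15^2)/4 = 12/4 = 3, a_5 = floor((15 + 15)/3) = 10.
  m_6 = 3*10 - 15 = 15, d_6 = (237 - 15^2)/3 = 12/3 = 4, a_6 = floor((15 + 15)/4) = 7.
  m_7 = 4*7 - 15 = 13, d_7 = (237 - 13^2)/4 = 68/4 = 17, a_7 = floor((15 + 13)/17) = 1.
  m_8 = 17*1 - 13 = 4, d_8 = (237 - 4^2)/17 = 221/17 = 13, a_8 = floor((15 + 4)/13) = 1.
  m_9 = 13*1 - 4 = 9, d_9 = (237 - 9^2)/13 = 156/13 = 12, a_9 = floor((15 + 9)/12) = 2.
  m_10 = 12*2 - 9 = 15, d_10 = (237 - 15^2)/12 = 12/12 = 1, a_10 = floor((15 + 15)/1) = 30.
  m_11 = 1*30 - 15 = 15, d_11 = (237 - 15^2)/1 = 12/1 = 12: (m_11, d_11) = (m_1, d_1) = (15, 12), so from here the quotients repeat a_1, ..., a_10; the period length is 10.
Hence the expansion of sqrt(237) is a_0 = 15 followed by the repeating block 2, 1, 1, 7, 10, 7, 1, 1, 2, 30 (period 10).

[15; (2, 1, 1, 7, 10, 7, 1, 1, 2, 30)]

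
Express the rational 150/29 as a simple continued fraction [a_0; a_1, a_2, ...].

[5; 5, 1, 4]

Run the Euclidean algorithm on 150 and 29; the successive quotients are the partial quotients a_0, a_1, ... (each step inverts the fractional part left over by the previous one):
  150 = 5*29 + 5, so a_0 = 5.
  29 = 5*5 + 4, so a_1 = 5.
  5 = 1*4 + 1, so a_2 = 1.
  4 = 4*1 + 0, so a_3 = 4.
The remainder reaches 0 after 4 divisions, so the expansion has 4 partial quotients, read off in order.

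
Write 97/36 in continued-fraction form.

Run the Euclidean algorithm on 97 and 36; the successive quotients are the partial quotients a_0, a_1, ... (each step inverts the fractional part left over by the previous one):
  97 = 2*36 + 25, so a_0 = 2.
  36 = 1*25 + 11, so a_1 = 1.
  25 = 2*11 + 3, so a_2 = 2.
  11 = 3*3 + 2, so a_3 = 3.
  3 = 1*2 + 1, so a_4 = 1.
  2 = 2*1 + 0, so a_5 = 2.
The remainder reaches 0 after 6 divisions, so the expansion has 6 partial quotients, read off in order.

[2; 1, 2, 3, 1, 2]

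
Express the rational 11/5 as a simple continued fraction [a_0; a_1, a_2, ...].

Run the Euclidean algorithm on 11 and 5; the successive quotients are the partial quotients a_0, a_1, ... (each step inverts the fractional part left over by the previous one):
  11 = 2*5 + 1, so a_0 = 2.
  5 = 5*1 + 0, so a_1 = 5.
The remainder reaches 0 after 2 divisions, so the expansion has 2 partial quotients, read off in order.

[2; 5]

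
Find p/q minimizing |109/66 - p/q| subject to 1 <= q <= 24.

Expand x = 109/66 as a continued fraction with the Euclidean algorithm:
  109 = 1*66 + 43, so a_0 = 1.
  66 = 1*43 + 23, so a_1 = 1.
  43 = 1*23 + 20, so a_2 = 1.
  23 = 1*20 + 3, so a_3 = 1.
  20 = 6*3 + 2, so a_4 = 6.
  3 = 1*2 + 1, so a_5 = 1.
  2 = 2*1 + 0, so a_6 = 2.
so x = [1; 1, 1, 1, 6, 1, 2].
Convergents (p_i = a_i*p_{i-1} + p_{i-2}, q_i = a_i*q_{i-1} + q_{i-2} with p_{-2}=0, p_{-1}=1, q_{-2}=1, q_{-1}=0), until the denominator exceeds 24:
  i=0: a_0=1, p_0 = 1*1 + 0 = 1, q_0 = 1*0 + 1 = 1.
  i=1: a_1=1, p_1 = 1*1 + 1 = 2, q_1 = 1*1 + 0 = 1.
  i=2: a_2=1, p_2 = 1*2 + 1 = 3, q_2 = 1*1 + 1 = 2.
  i=3: a_3=1, p_3 = 1*3 + 2 = 5, q_3 = 1*2 + 1 = 3.
  i=4: a_4=6, p_4 = 6*5 + 3 = 33, q_4 = 6*3 + 2 = 20.
  i=5: a_5=1, p_5 = 1*33 + 5 = 38, q_5 = 1*20 + 3 = 23.
  i=6: a_6=2, p_6 = 2*38 + 33 = 109, q_6 = 2*23 + 20 = 66.
q_6 = 66 > 24, so the last convergent with denominator <= 24 is p_5/q_5 = 38/23.
The closest fraction with denominator <= 24 is either p_5/q_5 or the intermediate fraction (k*p_5 + p_4)/(k*q_5 + q_4) with the largest k >= 1 whose denominator stays <= 24; these approach x as k grows, and every other convergent or intermediate fraction in range is farther away.
Largest k: floor((24 - q_4)/q_5) = floor((24 - 20)/23) = 0.
Since k = 0, no intermediate fraction beyond p_5/q_5 has denominator <= 24, so the convergent 38/23 is the closest (its error is |109*23 - 38*66|/(66*23) = 1/1518).

38/23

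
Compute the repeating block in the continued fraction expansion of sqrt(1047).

[32; (2, 1, 3, 1, 20, 1, 3, 1, 2, 64)]

Write x_i = (sqrt(1047) + m_i)/d_i with (m_0, d_0) = (0, 1). a_0 = floor(sqrt(1047)) = 32, since 32^2 = 1024 <= 1047 < 1089 = 33^2.
Iterate m_{i+1} = d_i*a_i - m_i, d_{i+1} = (1047 - m_{i+1}^2)/d_i, a_{i+1} = floor((a_0 + m_{i+1})/d_{i+1}):
  m_1 = 1*32 - 0 = 32, d_1 = (1047 - 32^2)/1 = 23/1 = 23, a_1 = floor((32 + 32)/23) = 2.
  m_2 = 23*2 - 32 = 14, d_2 = (1047 - 14^2)/23 = 851/23 = 37, a_2 = floor((32 + 14)/37) = 1.
  m_3 = 37*1 - 14 = 23, d_3 = (1047 - 23^2)/37 = 518/37 = 14, a_3 = floor((32 + 23)/14) = 3.
  m_4 = 14*3 - 23 = 19, d_4 = (1047 - 19^2)/14 = 686/14 = 49, a_4 = floor((32 + 19)/49) = 1.
  m_5 = 49*1 - 19 = 30, d_5 = (1047 - 30^2)/49 = 147/49 = 3, a_5 = floor((32 + 30)/3) = 20.
  m_6 = 3*20 - 30 = 30, d_6 = (1047 - 30^2)/3 = 147/3 = 49, a_6 = floor((32 + 30)/49) = 1.
  m_7 = 49*1 - 30 = 19, d_7 = (1047 - 19^2)/49 = 686/49 = 14, a_7 = floor((32 + 19)/14) = 3.
  m_8 = 14*3 - 19 = 23, d_8 = (1047 - 23^2)/14 = 518/14 = 37, a_8 = floor((32 + 23)/37) = 1.
  m_9 = 37*1 - 23 = 14, d_9 = (1047 - 14^2)/37 = 851/37 = 23, a_9 = floor((32 + 14)/23) = 2.
  m_10 = 23*2 - 14 = 32, d_10 = (1047 - 32^2)/23 = 23/23 = 1, a_10 = floor((32 + 32)/1) = 64.
  m_11 = 1*64 - 32 = 32, d_11 = (1047 - 32^2)/1 = 23/1 = 23: (m_11, d_11) = (m_1, d_1) = (32, 23), so from here the quotients repeat a_1, ..., a_10; the period length is 10.
Hence the expansion of sqrt(1047) is a_0 = 32 followed by the repeating block 2, 1, 3, 1, 20, 1, 3, 1, 2, 64 (period 10).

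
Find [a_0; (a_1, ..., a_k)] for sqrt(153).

Write x_i = (sqrt(153) + m_i)/d_i with (m_0, d_0) = (0, 1). a_0 = floor(sqrt(153)) = 12, since 12^2 = 144 <= 153 < 169 = 13^2.
Iterate m_{i+1} = d_i*a_i - m_i, d_{i+1} = (153 - m_{i+1}^2)/d_i, a_{i+1} = floor((a_0 + m_{i+1})/d_{i+1}):
  m_1 = 1*12 - 0 = 12, d_1 = (153 - 12^2)/1 = 9/1 = 9, a_1 = floor((12 + 12)/9) = 2.
  m_2 = 9*2 - 12 = 6, d_2 = (153 - 6^2)/9 = 117/9 = 13, a_2 = floor((12 + 6)/13) = 1.
  m_3 = 13*1 - 6 = 7, d_3 = (153 - 7^2)/13 = 104/13 = 8, a_3 = floor((12 + 7)/8) = 2.
  m_4 = 8*2 - 7 = 9, d_4 = (153 - 9^2)/8 = 72/8 = 9, a_4 = floor((12 + 9)/9) = 2.
  m_5 = 9*2 - 9 = 9, d_5 = (153 - 9^2)/9 = 72/9 = 8, a_5 = floor((12 + 9)/8) = 2.
  m_6 = 8*2 - 9 = 7, d_6 = (153 - 7^2)/8 = 104/8 = 13, a_6 = floor((12 + 7)/13) = 1.
  m_7 = 13*1 - 7 = 6, d_7 = (153 - 6^2)/13 = 117/13 = 9, a_7 = floor((12 + 6)/9) = 2.
  m_8 = 9*2 - 6 = 12, d_8 = (153 - 12^2)/9 = 9/9 = 1, a_8 = floor((12 + 12)/1) = 24.
  m_9 = 1*24 - 12 = 12, d_9 = (153 - 12^2)/1 = 9/1 = 9: (m_9, d_9) = (m_1, d_1) = (12, 9), so from here the quotients repeat a_1, ..., a_8; the period length is 8.
Hence the expansion of sqrt(153) is a_0 = 12 followed by the repeating block 2, 1, 2, 2, 2, 1, 2, 24 (period 8).

[12; (2, 1, 2, 2, 2, 1, 2, 24)]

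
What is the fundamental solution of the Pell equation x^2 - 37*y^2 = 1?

First expand sqrt(37) as a continued fraction. With x_i = (sqrt(37) + m_i)/d_i and (m_0, d_0) = (0, 1): a_0 = floor(sqrt(37)) = 6, since 6^2 = 36 <= 37 < 49 = 7^2.
Iterate m_{i+1} = d_i*a_i - m_i, d_{i+1} = (37 - m_{i+1}^2)/d_i, a_{i+1} = floor((a_0 + m_{i+1})/d_{i+1}):
  m_1 = 1*6 - 0 = 6, d_1 = (37 - 6^2)/1 = 1/1 = 1, a_1 = floor((6 + 6)/1) = 12.
  m_2 = 1*12 - 6 = 6, d_2 = (37 - 6^2)/1 = 1/1 = 1: (m_2, d_2) = (m_1, d_1) = (6, 1), so from here the quotient a_1 repeats; the period length is 1.
So sqrt(37) = [6; (12)] with period length k = 1.
k is odd, so (p_{k-1}, q_{k-1}) only solves x^2 - 37y^2 = -1 and the fundamental solution of x^2 - 37y^2 = 1 is (p_{2k-1}, q_{2k-1}) = (p_1, q_1); compute convergents through index 1, running through the period twice.
Convergents (p_i = a_i*p_{i-1} + p_{i-2}, q_i = a_i*q_{i-1} + q_{i-2} with p_{-2}=0, p_{-1}=1, q_{-2}=1, q_{-1}=0):
  i=0: a_0=6, p_0 = 6*1 + 0 = 6, q_0 = 6*0 + 1 = 1.
  i=1: a_1=12, p_1 = 12*6 + 1 = 73, q_1 = 12*1 + 0 = 12.
Indeed p_0^2 - 37*q_0^2 = 36 - 37 = -1, not +1.
Check: 73^2 - 37*12^2 = 5329 - 5328 = 1, so (x, y) = (73, 12) solves the equation, and by the theorem it is the least positive solution.

(x, y) = (73, 12)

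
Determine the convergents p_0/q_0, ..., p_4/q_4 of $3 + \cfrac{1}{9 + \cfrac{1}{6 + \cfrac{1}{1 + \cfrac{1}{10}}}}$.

3/1, 28/9, 171/55, 199/64, 2161/695

Using the convergent recurrence p_i = a_i*p_{i-1} + p_{i-2}, q_i = a_i*q_{i-1} + q_{i-2} with p_{-2}=0, p_{-1}=1, q_{-2}=1, q_{-1}=0:
  i=0: a_0=3, p_0 = 3*1 + 0 = 3, q_0 = 3*0 + 1 = 1.
  i=1: a_1=9, p_1 = 9*3 + 1 = 28, q_1 = 9*1 + 0 = 9.
  i=2: a_2=6, p_2 = 6*28 + 3 = 171, q_2 = 6*9 + 1 = 55.
  i=3: a_3=1, p_3 = 1*171 + 28 = 199, q_3 = 1*55 + 9 = 64.
  i=4: a_4=10, p_4 = 10*199 + 171 = 2161, q_4 = 10*64 + 55 = 695.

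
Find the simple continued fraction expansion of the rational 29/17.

Run the Euclidean algorithm on 29 and 17; the successive quotients are the partial quotients a_0, a_1, ... (each step inverts the fractional part left over by the previous one):
  29 = 1*17 + 12, so a_0 = 1.
  17 = 1*12 + 5, so a_1 = 1.
  12 = 2*5 + 2, so a_2 = 2.
  5 = 2*2 + 1, so a_3 = 2.
  2 = 2*1 + 0, so a_4 = 2.
The remainder reaches 0 after 5 divisions, so the expansion has 5 partial quotients, read off in order.

[1; 1, 2, 2, 2]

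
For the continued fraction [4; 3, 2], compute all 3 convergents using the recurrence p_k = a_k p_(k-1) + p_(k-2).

Using the convergent recurrence p_i = a_i*p_{i-1} + p_{i-2}, q_i = a_i*q_{i-1} + q_{i-2} with p_{-2}=0, p_{-1}=1, q_{-2}=1, q_{-1}=0:
  i=0: a_0=4, p_0 = 4*1 + 0 = 4, q_0 = 4*0 + 1 = 1.
  i=1: a_1=3, p_1 = 3*4 + 1 = 13, q_1 = 3*1 + 0 = 3.
  i=2: a_2=2, p_2 = 2*13 + 4 = 30, q_2 = 2*3 + 1 = 7.

4/1, 13/3, 30/7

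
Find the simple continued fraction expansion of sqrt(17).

Write x_i = (sqrt(17) + m_i)/d_i with (m_0, d_0) = (0, 1). a_0 = floor(sqrt(17)) = 4, since 4^2 = 16 <= 17 < 25 = 5^2.
Iterate m_{i+1} = d_i*a_i - m_i, d_{i+1} = (17 - m_{i+1}^2)/d_i, a_{i+1} = floor((a_0 + m_{i+1})/d_{i+1}):
  m_1 = 1*4 - 0 = 4, d_1 = (17 - 4^2)/1 = 1/1 = 1, a_1 = floor((4 + 4)/1) = 8.
  m_2 = 1*8 - 4 = 4, d_2 = (17 - 4^2)/1 = 1/1 = 1: (m_2, d_2) = (m_1, d_1) = (4, 1), so from here the quotient a_1 repeats; the period length is 1.
Hence the expansion of sqrt(17) is a_0 = 4 followed by the repeating block 8 (period 1).

[4; (8)]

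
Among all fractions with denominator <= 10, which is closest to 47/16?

29/10

Expand x = 47/16 as a continued fraction with the Euclidean algorithm:
  47 = 2*16 + 15, so a_0 = 2.
  16 = 1*15 + 1, so a_1 = 1.
  15 = 15*1 + 0, so a_2 = 15.
so x = [2; 1, 15].
Convergents (p_i = a_i*p_{i-1} + p_{i-2}, q_i = a_i*q_{i-1} + q_{i-2} with p_{-2}=0, p_{-1}=1, q_{-2}=1, q_{-1}=0), until the denominator exceeds 10:
  i=0: a_0=2, p_0 = 2*1 + 0 = 2, q_0 = 2*0 + 1 = 1.
  i=1: a_1=1, p_1 = 1*2 + 1 = 3, q_1 = 1*1 + 0 = 1.
  i=2: a_2=15, p_2 = 15*3 + 2 = 47, q_2 = 15*1 + 1 = 16.
q_2 = 16 > 10, so the last convergent with denominator <= 10 is p_1/q_1 = 3/1.
The closest fraction with denominator <= 10 is either p_1/q_1 or the intermediate fraction (k*p_1 + p_0)/(k*q_1 + q_0) with the largest k >= 1 whose denominator stays <= 10; these approach x as k grows, and every other convergent or intermediate fraction in range is farther away.
Largest k: floor((10 - q_0)/q_1) = floor((10 - 1)/1) = 9.
That gives (9*3 + 2)/(9*1 + 1) = 29/10.
Compare the errors: |x - 3/1| = |47*1 - 3*16|/(16*1) = 1/16, and |x - 29/10| = |47*10 - 29*16|/(16*10) = 6/160.
Cross-multiplying, 6*16 = 96 < 160 = 1*160, so 6/160 is smaller: the intermediate fraction 29/10 is closer to x than 3/1.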